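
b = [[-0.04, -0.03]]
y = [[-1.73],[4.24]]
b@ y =[[-0.06]]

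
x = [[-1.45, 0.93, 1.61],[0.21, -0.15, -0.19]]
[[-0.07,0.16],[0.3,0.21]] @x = [[0.14, -0.09, -0.14],[-0.39, 0.25, 0.44]]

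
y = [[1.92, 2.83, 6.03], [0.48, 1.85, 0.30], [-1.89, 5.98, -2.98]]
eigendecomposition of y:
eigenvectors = [[-0.82+0.00j, (-0.82-0j), (0.94+0j)], [(0.03+0.07j), (0.03-0.07j), 0.34+0.00j], [(0.41-0.39j), 0.41+0.39j, 0.04+0.00j]]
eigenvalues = [(-1.21+2.62j), (-1.21-2.62j), (3.21+0j)]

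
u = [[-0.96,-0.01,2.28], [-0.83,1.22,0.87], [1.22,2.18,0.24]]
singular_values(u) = [2.8, 2.61, 0.82]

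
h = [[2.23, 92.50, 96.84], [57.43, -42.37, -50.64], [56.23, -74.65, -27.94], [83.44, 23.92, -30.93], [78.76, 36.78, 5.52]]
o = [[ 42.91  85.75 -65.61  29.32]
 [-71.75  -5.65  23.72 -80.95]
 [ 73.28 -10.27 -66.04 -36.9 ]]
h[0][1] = 92.5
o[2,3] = -36.9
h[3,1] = 23.92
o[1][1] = -5.65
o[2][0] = 73.28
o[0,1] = 85.75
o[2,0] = 73.28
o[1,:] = [-71.75, -5.65, 23.72, -80.95]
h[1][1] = -42.37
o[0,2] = -65.61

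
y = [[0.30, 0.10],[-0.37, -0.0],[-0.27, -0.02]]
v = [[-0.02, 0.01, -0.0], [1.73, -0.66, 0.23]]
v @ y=[[-0.01, -0.0], [0.7, 0.17]]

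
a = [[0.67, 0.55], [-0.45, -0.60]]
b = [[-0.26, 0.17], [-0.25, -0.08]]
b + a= [[0.41, 0.72],[-0.70, -0.68]]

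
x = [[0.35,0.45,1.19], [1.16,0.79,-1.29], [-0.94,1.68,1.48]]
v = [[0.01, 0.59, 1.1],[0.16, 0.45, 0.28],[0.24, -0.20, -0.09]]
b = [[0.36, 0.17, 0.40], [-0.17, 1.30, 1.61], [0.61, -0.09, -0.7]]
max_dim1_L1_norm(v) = 1.7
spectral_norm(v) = 1.35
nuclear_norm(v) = 1.91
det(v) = -0.11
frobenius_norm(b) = 2.35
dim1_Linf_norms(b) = [0.4, 1.61, 0.7]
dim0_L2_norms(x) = [1.53, 1.91, 2.3]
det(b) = -0.44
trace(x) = 2.62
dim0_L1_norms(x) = [2.45, 2.92, 3.96]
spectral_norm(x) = 2.77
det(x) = 4.14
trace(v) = 0.37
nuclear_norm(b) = 3.21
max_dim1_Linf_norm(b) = 1.61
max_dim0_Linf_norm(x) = 1.68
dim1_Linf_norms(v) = [1.1, 0.45, 0.24]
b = x @ v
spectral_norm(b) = 2.22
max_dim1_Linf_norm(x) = 1.68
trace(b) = 0.96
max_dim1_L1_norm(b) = 3.08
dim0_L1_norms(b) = [1.14, 1.56, 2.71]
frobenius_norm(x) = 3.36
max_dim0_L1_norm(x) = 3.96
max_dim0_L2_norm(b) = 1.8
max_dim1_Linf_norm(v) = 1.1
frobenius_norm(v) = 1.40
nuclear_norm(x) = 5.34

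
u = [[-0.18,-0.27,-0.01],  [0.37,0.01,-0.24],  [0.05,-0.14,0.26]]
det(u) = 0.04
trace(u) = 0.09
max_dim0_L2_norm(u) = 0.41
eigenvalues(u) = [(-0.12+0.3j), (-0.12-0.3j), (0.34+0j)]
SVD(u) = [[-0.45, -0.23, -0.86], [0.84, -0.45, -0.31], [-0.31, -0.86, 0.4]] @ diag([0.4977121281013039, 0.27045052567077016, 0.2623721606902594]) @ [[0.75, 0.35, -0.56], [-0.62, 0.66, -0.42], [0.22, 0.66, 0.72]]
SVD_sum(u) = [[-0.17, -0.08, 0.13], [0.31, 0.15, -0.23], [-0.12, -0.05, 0.09]] + [[0.04, -0.04, 0.03], [0.08, -0.08, 0.05], [0.14, -0.15, 0.1]] + [[-0.05, -0.15, -0.16], [-0.02, -0.05, -0.06], [0.02, 0.07, 0.07]]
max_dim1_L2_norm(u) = 0.44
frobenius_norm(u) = 0.62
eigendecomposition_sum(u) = [[(-0.09+0.14j), -0.12-0.04j, (-0.04-0.05j)], [0.18+0.06j, -0.02+0.14j, -0.05+0.05j], [0.04+0.04j, (-0.02+0.04j), (-0.02+0.01j)]] + [[-0.09-0.14j, (-0.12+0.04j), (-0.04+0.05j)], [(0.18-0.06j), (-0.02-0.14j), (-0.05-0.05j)], [0.04-0.04j, -0.02-0.04j, (-0.02-0.01j)]] + [[(-0.01-0j), (-0.02-0j), (0.07+0j)], [0.02+0.00j, 0.05+0.00j, -0.14-0.00j], [-0.04-0.00j, (-0.1-0j), (0.3+0j)]]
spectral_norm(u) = 0.50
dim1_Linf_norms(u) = [0.27, 0.37, 0.26]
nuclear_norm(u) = 1.03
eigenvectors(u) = [[-0.12+0.64j, -0.12-0.64j, (0.2+0j)], [(0.72+0j), (0.72-0j), -0.42+0.00j], [(0.21+0.08j), (0.21-0.08j), (0.88+0j)]]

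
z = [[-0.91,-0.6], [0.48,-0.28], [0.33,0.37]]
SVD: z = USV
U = [[-0.89,-0.11],[0.22,-0.95],[0.39,0.30]]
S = [1.22, 0.51]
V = [[0.86,0.51], [-0.51,0.86]]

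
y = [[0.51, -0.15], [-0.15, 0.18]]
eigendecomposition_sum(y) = [[0.49, -0.19], [-0.19, 0.07]] + [[0.02, 0.04],  [0.04, 0.11]]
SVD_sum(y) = [[0.49,-0.19],  [-0.19,0.07]] + [[0.02, 0.04], [0.04, 0.11]]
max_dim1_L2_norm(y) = 0.53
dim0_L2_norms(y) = [0.53, 0.23]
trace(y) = 0.69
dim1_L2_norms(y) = [0.53, 0.23]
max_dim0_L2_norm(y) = 0.53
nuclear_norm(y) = 0.69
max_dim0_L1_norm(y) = 0.66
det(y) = 0.07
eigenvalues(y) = [0.57, 0.12]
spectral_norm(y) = 0.57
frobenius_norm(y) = 0.58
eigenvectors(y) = [[0.93,  0.36],[-0.36,  0.93]]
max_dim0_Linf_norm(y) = 0.51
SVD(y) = [[-0.93, 0.36], [0.36, 0.93]] @ diag([0.5679910312097777, 0.12200896879022241]) @ [[-0.93, 0.36], [0.36, 0.93]]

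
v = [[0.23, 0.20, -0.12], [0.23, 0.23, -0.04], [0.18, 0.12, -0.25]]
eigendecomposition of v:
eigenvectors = [[-0.62, -0.7, 0.3],[-0.73, 0.69, -0.07],[-0.3, -0.17, 0.95]]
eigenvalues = [0.41, 0.0, -0.2]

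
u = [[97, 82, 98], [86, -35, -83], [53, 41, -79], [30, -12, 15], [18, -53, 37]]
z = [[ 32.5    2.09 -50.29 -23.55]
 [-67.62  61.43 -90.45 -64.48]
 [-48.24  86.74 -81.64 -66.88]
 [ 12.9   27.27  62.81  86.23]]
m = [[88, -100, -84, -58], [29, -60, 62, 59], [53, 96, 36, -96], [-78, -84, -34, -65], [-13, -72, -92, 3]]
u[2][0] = 53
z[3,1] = 27.27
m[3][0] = -78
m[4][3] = 3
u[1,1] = -35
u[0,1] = 82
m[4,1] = -72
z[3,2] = 62.81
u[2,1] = 41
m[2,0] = 53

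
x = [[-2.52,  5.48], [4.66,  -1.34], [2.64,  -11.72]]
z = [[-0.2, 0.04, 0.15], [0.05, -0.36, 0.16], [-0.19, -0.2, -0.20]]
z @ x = [[1.09, -2.91],  [-1.38, -1.12],  [-0.98, 1.57]]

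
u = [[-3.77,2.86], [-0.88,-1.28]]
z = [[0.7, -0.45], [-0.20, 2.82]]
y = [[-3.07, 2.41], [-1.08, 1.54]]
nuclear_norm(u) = 6.28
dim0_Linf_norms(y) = [3.07, 2.41]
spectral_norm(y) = 4.30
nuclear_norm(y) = 4.80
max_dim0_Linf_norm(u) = 3.77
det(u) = 7.34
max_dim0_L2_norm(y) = 3.25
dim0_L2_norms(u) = [3.87, 3.13]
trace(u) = -5.05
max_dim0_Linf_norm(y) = 3.07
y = u + z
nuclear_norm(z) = 3.53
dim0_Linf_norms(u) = [3.77, 2.86]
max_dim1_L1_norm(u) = 6.63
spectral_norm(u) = 4.73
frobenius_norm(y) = 4.33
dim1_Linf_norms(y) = [3.07, 1.54]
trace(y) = -1.53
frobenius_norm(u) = 4.98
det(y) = -2.12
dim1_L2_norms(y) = [3.9, 1.88]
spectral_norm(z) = 2.87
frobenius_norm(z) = 2.95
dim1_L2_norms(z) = [0.83, 2.83]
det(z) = 1.88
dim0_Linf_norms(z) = [0.7, 2.82]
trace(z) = 3.52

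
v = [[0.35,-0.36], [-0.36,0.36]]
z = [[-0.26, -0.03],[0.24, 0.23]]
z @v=[[-0.08, 0.08], [0.0, -0.00]]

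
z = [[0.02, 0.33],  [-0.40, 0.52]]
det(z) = 0.14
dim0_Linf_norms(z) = [0.4, 0.52]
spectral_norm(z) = 0.71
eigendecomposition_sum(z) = [[0.01+0.26j, (0.16-0.17j)], [(-0.2+0.2j), 0.26+0.00j]] + [[0.01-0.26j, 0.16+0.17j], [(-0.2-0.2j), (0.26-0j)]]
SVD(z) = [[0.39, 0.92], [0.92, -0.39]] @ diag([0.7064480230133622, 0.2015718005587888]) @ [[-0.51, 0.86], [0.86, 0.51]]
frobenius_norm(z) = 0.73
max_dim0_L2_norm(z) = 0.62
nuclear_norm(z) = 0.91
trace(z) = 0.54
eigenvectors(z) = [[-0.46+0.49j, (-0.46-0.49j)], [-0.74+0.00j, (-0.74-0j)]]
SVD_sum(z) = [[-0.14, 0.23],  [-0.33, 0.56]] + [[0.16, 0.10],  [-0.07, -0.04]]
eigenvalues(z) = [(0.27+0.26j), (0.27-0.26j)]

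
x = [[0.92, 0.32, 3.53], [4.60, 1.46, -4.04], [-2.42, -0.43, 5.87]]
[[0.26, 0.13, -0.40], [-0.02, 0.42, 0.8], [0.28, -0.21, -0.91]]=x@[[0.01, 0.12, 0.06], [0.12, -0.06, -0.0], [0.06, 0.01, -0.13]]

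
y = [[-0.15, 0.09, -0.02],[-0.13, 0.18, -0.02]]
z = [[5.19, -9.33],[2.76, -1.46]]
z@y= [[0.43, -1.21, 0.08],[-0.22, -0.01, -0.03]]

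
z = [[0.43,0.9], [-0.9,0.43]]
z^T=[[0.43,-0.90], [0.90,0.43]]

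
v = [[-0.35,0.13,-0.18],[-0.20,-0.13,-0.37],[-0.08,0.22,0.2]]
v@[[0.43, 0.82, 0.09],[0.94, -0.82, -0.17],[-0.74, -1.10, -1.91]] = [[0.1, -0.20, 0.29],[0.07, 0.35, 0.71],[0.02, -0.47, -0.43]]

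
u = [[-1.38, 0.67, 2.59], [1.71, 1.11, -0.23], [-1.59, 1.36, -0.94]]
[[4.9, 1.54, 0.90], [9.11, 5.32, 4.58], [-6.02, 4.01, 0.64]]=u@[[4.06, 0.68, 1.27], [2.65, 3.74, 2.26], [3.37, -0.01, 0.44]]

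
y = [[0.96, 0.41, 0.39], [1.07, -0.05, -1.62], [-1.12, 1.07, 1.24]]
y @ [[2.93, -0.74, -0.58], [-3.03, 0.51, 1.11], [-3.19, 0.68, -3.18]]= [[0.33, -0.24, -1.34], [8.45, -1.92, 4.48], [-10.48, 2.22, -2.11]]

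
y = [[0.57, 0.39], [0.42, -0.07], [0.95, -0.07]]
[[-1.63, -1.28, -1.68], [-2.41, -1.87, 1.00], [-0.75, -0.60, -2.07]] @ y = [[-3.06, -0.43], [-1.21, -0.88], [-2.65, -0.11]]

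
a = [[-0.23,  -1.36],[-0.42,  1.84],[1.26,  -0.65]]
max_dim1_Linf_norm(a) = 1.84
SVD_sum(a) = [[0.36, -1.18], [-0.55, 1.80], [0.29, -0.94]] + [[-0.59,  -0.18], [0.13,  0.04], [0.97,  0.29]]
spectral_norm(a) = 2.46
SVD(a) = [[0.50, 0.51], [-0.77, -0.11], [0.40, -0.85]] @ diag([2.4585831645325342, 1.1958130385127894]) @ [[0.29, -0.96], [-0.96, -0.29]]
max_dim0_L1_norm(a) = 3.85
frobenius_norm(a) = 2.73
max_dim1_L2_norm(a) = 1.89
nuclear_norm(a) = 3.65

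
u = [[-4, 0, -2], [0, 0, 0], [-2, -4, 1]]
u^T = [[-4, 0, -2], [0, 0, -4], [-2, 0, 1]]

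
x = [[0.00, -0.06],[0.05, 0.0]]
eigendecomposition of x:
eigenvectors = [[0.74+0.00j, 0.74-0.00j], [0.00-0.67j, 0.00+0.67j]]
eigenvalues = [0.05j, -0.05j]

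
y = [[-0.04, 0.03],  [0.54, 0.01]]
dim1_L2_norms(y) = [0.05, 0.54]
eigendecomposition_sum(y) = [[-0.09, 0.02], [0.30, -0.06]] + [[0.05, 0.01], [0.24, 0.07]]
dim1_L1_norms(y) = [0.07, 0.55]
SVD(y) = [[-0.07,1.00], [1.0,0.07]] @ diag([0.5415351855072954, 0.030653594529503333]) @ [[1.0,0.01], [-0.01,1.00]]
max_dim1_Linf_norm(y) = 0.54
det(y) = -0.02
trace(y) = -0.03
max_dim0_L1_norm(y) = 0.58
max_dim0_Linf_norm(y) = 0.54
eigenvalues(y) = [-0.14, 0.11]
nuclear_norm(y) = 0.57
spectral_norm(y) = 0.54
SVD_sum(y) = [[-0.04, -0.0], [0.54, 0.01]] + [[-0.0, 0.03], [-0.00, 0.0]]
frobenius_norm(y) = 0.54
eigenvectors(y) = [[-0.28, -0.19],[0.96, -0.98]]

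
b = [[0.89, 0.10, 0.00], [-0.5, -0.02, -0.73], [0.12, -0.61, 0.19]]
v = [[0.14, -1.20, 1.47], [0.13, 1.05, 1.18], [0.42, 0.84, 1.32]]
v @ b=[[0.90, -0.86, 1.16], [-0.27, -0.73, -0.54], [0.11, -0.78, -0.36]]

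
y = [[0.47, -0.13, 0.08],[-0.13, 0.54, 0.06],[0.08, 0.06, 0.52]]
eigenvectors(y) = [[0.71, 0.61, 0.35], [0.54, -0.79, 0.28], [-0.45, 0.01, 0.89]]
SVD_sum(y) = [[0.24, -0.31, 0.0], [-0.31, 0.40, -0.01], [0.00, -0.01, 0.0]] + [[0.07, 0.06, 0.18], [0.06, 0.05, 0.14], [0.18, 0.14, 0.46]] + [[0.16, 0.12, -0.10], [0.12, 0.09, -0.08], [-0.1, -0.08, 0.06]]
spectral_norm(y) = 0.64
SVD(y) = [[-0.61, -0.35, -0.71], [0.79, -0.28, -0.54], [-0.01, -0.89, 0.45]] @ diag([0.6396422277966615, 0.5700575054844078, 0.32030026671893064]) @ [[-0.61, 0.79, -0.01], [-0.35, -0.28, -0.89], [-0.71, -0.54, 0.45]]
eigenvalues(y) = [0.32, 0.64, 0.57]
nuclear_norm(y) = 1.53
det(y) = 0.12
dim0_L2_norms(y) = [0.49, 0.56, 0.53]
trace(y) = 1.53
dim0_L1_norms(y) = [0.68, 0.73, 0.66]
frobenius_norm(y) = 0.91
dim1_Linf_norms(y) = [0.47, 0.54, 0.52]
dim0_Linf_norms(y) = [0.47, 0.54, 0.52]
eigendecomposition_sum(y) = [[0.16, 0.12, -0.1],[0.12, 0.09, -0.08],[-0.1, -0.08, 0.06]] + [[0.24,-0.31,0.00], [-0.31,0.4,-0.01], [0.00,-0.01,0.00]] + [[0.07, 0.06, 0.18], [0.06, 0.05, 0.14], [0.18, 0.14, 0.46]]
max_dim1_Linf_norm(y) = 0.54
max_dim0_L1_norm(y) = 0.73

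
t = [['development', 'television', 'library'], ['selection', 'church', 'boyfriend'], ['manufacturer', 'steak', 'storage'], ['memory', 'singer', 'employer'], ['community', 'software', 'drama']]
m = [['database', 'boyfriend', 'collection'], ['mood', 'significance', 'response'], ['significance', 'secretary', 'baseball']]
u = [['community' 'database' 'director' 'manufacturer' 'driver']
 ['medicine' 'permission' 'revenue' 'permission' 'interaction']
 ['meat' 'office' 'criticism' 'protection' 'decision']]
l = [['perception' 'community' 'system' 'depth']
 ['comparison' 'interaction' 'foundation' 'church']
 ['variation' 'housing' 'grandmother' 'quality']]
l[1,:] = ['comparison', 'interaction', 'foundation', 'church']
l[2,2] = 'grandmother'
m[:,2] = ['collection', 'response', 'baseball']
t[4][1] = 'software'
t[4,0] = 'community'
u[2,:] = ['meat', 'office', 'criticism', 'protection', 'decision']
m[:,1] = ['boyfriend', 'significance', 'secretary']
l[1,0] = 'comparison'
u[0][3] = 'manufacturer'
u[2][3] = 'protection'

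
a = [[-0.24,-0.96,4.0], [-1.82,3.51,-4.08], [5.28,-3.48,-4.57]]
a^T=[[-0.24, -1.82, 5.28], [-0.96, 3.51, -3.48], [4.00, -4.08, -4.57]]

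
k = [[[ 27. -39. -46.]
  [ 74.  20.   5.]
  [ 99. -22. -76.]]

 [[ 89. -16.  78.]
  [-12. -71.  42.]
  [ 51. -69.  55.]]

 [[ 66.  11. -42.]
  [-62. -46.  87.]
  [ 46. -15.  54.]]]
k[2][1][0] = -62.0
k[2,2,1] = -15.0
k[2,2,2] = 54.0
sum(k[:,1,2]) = 134.0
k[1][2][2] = 55.0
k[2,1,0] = -62.0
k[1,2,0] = 51.0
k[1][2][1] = -69.0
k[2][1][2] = 87.0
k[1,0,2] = 78.0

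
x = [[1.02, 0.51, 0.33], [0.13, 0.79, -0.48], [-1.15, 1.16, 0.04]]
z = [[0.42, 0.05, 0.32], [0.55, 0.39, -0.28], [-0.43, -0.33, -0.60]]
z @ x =[[0.07, 0.62, 0.13], [0.93, 0.26, -0.02], [0.21, -1.18, -0.01]]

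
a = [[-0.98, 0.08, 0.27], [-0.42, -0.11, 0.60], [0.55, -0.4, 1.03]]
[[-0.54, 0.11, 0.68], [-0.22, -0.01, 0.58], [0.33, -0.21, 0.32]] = a@[[0.58, -0.24, -0.56], [0.13, -0.56, -0.2], [0.06, -0.29, 0.53]]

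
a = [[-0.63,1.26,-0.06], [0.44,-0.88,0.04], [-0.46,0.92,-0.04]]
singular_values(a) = [2.0, 0.0, 0.0]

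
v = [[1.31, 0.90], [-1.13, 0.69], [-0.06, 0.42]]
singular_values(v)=[1.76, 1.17]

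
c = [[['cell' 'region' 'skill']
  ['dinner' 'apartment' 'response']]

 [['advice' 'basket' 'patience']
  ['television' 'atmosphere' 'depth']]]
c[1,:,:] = [['advice', 'basket', 'patience'], ['television', 'atmosphere', 'depth']]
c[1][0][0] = 'advice'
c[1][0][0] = 'advice'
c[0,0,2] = 'skill'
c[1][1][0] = 'television'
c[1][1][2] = 'depth'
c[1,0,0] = 'advice'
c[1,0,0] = 'advice'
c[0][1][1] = 'apartment'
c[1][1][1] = 'atmosphere'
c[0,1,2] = 'response'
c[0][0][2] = 'skill'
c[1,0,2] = 'patience'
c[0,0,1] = 'region'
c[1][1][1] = 'atmosphere'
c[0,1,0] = 'dinner'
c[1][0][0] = 'advice'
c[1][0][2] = 'patience'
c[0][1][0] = 'dinner'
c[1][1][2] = 'depth'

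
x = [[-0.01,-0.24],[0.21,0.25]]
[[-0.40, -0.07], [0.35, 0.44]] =x @ [[-0.34, 1.81], [1.67, 0.23]]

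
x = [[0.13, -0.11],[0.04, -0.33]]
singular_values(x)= [0.36, 0.11]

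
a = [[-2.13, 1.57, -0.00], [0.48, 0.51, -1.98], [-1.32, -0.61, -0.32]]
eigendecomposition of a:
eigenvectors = [[(-0.33+0j), (0.71+0j), (0.71-0j)], [-0.83+0.00j, 0.12+0.36j, 0.12-0.36j], [(0.45+0j), (0.46+0.38j), (0.46-0.38j)]]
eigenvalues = [(1.78+0j), (-1.86+0.79j), (-1.86-0.79j)]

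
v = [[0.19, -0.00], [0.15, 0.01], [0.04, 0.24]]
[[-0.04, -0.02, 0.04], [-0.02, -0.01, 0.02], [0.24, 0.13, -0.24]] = v @ [[-0.21, -0.11, 0.21],[1.05, 0.54, -1.02]]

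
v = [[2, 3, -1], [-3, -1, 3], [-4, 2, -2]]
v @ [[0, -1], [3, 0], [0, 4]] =[[9, -6], [-3, 15], [6, -4]]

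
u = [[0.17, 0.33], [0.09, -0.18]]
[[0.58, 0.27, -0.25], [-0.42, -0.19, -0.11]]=u @ [[-0.59, -0.24, -1.33], [2.05, 0.94, -0.06]]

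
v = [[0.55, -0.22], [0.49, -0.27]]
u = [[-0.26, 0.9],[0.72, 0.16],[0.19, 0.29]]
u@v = [[0.30, -0.19], [0.47, -0.2], [0.25, -0.12]]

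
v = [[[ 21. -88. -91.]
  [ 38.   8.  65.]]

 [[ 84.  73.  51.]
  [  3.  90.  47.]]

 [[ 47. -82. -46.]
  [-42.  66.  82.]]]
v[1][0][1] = 73.0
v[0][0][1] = -88.0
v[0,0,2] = -91.0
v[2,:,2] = [-46.0, 82.0]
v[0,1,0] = 38.0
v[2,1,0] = -42.0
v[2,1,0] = -42.0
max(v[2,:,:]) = 82.0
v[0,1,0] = 38.0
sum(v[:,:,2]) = 108.0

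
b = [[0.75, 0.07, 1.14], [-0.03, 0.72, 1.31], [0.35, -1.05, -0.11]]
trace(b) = 1.36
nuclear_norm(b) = 3.47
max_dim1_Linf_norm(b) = 1.31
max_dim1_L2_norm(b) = 1.5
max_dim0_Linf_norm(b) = 1.31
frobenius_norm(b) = 2.31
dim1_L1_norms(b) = [1.96, 2.06, 1.51]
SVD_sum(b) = [[0.2, 0.52, 1.02], [0.26, 0.65, 1.29], [-0.09, -0.22, -0.44]] + [[0.41, -0.53, 0.19], [-0.13, 0.16, -0.06], [0.57, -0.75, 0.26]] + [[0.14, 0.08, -0.07],  [-0.16, -0.09, 0.08],  [-0.14, -0.08, 0.07]]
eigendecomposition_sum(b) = [[1.05+0.00j, (-0.81+0j), 0.15-0.00j],[0.31+0.00j, -0.24+0.00j, 0.04-0.00j],[0.05+0.00j, (-0.04+0j), 0.01-0.00j]] + [[-0.15-0.10j, 0.44+0.36j, 0.50-0.24j], [(-0.17-0.14j), 0.48+0.50j, (0.63-0.21j)], [(0.15-0.07j), -0.51+0.17j, -0.06+0.51j]] + [[-0.15+0.10j, (0.44-0.36j), 0.50+0.24j], [-0.17+0.14j, (0.48-0.5j), 0.63+0.21j], [(0.15+0.07j), (-0.51-0.17j), (-0.06-0.51j)]]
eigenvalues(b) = [(0.82+0j), (0.27+0.92j), (0.27-0.92j)]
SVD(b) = [[-0.6,-0.57,0.56], [-0.76,0.18,-0.63], [0.26,-0.8,-0.54]] @ diag([1.9377479266639024, 1.2177337358181108, 0.31899454753994533]) @ [[-0.17, -0.44, -0.88], [-0.59, 0.76, -0.27], [0.79, 0.47, -0.39]]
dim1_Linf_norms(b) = [1.14, 1.31, 1.05]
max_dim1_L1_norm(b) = 2.06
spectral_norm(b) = 1.94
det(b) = 0.75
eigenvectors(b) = [[-0.96+0.00j, (0.54-0.07j), (0.54+0.07j)], [(-0.28+0j), (0.66+0j), (0.66-0j)], [(-0.04+0j), (-0.22+0.46j), -0.22-0.46j]]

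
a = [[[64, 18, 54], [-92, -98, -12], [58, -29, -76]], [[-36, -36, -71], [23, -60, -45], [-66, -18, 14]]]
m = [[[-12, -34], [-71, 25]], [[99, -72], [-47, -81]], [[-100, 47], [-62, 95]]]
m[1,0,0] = 99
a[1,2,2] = 14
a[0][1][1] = -98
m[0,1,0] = -71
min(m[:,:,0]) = -100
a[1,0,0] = -36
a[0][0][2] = 54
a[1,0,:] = [-36, -36, -71]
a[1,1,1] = -60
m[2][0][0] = -100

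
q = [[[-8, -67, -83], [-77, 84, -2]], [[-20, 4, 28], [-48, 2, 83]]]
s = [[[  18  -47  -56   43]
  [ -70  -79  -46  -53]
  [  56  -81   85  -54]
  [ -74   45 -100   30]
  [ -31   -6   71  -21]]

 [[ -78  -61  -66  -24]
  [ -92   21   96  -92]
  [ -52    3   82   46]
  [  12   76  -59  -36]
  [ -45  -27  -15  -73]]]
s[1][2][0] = -52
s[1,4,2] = -15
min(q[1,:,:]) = -48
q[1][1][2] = 83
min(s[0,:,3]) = -54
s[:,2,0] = [56, -52]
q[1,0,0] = -20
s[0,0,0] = 18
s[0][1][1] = -79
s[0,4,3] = -21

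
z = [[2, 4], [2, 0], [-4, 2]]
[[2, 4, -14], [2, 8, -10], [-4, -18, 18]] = z@[[1, 4, -5], [0, -1, -1]]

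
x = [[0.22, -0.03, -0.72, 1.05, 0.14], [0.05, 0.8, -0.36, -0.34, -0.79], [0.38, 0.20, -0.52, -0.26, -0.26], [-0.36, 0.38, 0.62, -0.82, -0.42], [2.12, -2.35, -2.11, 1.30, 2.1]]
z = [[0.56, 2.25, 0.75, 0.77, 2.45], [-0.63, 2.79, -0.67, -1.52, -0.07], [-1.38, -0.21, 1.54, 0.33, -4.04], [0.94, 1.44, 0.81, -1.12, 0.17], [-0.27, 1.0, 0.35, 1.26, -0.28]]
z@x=[[5.44, -3.53, -6.3, 2.18, 2.93], [0.15, 1.7, -1.0, -0.28, -1.63], [-8.41, 9.80, 9.0, -7.30, -9.05], [1.35, 0.46, -2.67, 1.43, -0.39], [-0.92, 2.01, 1.02, -2.11, -2.04]]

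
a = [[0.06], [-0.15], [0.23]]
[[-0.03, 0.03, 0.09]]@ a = [[0.01]]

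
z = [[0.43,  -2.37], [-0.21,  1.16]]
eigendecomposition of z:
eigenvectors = [[-0.98, 0.9], [-0.18, -0.44]]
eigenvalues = [0.0, 1.59]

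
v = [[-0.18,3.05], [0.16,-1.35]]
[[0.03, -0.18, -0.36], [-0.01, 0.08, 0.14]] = v @ [[0.03, -0.02, -0.2],  [0.01, -0.06, -0.13]]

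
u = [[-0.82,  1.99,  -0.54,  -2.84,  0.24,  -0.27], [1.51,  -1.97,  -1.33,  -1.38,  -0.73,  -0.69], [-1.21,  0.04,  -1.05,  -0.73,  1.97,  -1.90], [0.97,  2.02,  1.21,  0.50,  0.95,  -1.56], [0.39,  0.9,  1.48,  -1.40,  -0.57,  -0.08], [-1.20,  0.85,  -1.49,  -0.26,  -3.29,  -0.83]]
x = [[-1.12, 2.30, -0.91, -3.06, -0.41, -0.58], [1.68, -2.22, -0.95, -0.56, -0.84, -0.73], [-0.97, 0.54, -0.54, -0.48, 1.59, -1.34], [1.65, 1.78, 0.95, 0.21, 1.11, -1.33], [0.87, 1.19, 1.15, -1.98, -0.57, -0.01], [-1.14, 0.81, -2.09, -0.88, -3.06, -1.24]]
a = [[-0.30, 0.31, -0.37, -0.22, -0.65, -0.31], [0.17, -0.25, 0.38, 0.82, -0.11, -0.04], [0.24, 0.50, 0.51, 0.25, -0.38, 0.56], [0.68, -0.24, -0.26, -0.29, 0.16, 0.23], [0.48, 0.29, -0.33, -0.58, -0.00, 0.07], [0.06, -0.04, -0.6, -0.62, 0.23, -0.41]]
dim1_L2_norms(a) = [0.94, 0.96, 1.04, 0.87, 0.87, 0.99]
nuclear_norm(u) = 18.49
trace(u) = -4.74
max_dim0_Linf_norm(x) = 3.06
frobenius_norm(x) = 8.31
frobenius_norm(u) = 8.13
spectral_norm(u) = 4.44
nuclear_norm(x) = 18.02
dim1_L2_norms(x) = [4.15, 3.19, 2.47, 3.14, 2.78, 4.24]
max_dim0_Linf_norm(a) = 0.82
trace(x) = -5.48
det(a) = 0.00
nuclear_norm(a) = 4.57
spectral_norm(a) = 1.66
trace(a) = -0.74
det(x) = -201.13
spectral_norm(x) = 5.42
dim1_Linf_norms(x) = [3.06, 2.22, 1.59, 1.78, 1.98, 3.06]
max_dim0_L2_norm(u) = 4.06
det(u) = -419.19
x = a + u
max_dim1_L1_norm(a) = 2.44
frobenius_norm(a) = 2.32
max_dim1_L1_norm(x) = 9.22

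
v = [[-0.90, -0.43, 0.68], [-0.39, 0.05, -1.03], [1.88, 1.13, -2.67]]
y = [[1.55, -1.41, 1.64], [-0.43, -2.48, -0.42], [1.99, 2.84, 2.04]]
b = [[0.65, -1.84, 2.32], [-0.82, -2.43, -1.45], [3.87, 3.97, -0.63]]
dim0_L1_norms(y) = [3.97, 6.73, 4.1]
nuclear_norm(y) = 7.52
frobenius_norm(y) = 5.46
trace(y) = 1.11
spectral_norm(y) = 4.63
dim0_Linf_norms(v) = [1.88, 1.13, 2.67]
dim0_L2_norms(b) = [4.01, 5.01, 2.81]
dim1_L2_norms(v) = [1.21, 1.1, 3.46]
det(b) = 30.28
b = v + y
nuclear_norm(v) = 4.68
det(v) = -0.01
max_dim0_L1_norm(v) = 4.38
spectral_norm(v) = 3.69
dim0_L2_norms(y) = [2.56, 4.03, 2.65]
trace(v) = -3.52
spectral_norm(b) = 6.13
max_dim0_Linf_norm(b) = 3.97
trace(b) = -2.41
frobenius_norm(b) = 7.00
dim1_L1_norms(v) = [2.01, 1.47, 5.68]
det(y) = 0.04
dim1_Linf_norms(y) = [1.64, 2.48, 2.84]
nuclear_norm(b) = 10.75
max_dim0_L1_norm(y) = 6.73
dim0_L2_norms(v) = [2.12, 1.21, 2.94]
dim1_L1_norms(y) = [4.6, 3.33, 6.87]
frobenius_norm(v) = 3.82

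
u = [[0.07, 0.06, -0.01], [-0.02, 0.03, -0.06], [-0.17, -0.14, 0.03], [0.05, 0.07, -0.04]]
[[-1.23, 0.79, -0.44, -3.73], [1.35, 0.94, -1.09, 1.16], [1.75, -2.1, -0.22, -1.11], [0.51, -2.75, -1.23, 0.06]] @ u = [[-0.21,  -0.25,  0.1], [0.32,  0.34,  -0.15], [0.15,  -0.00,  0.15], [0.30,  0.12,  0.12]]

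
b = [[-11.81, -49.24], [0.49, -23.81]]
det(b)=305.324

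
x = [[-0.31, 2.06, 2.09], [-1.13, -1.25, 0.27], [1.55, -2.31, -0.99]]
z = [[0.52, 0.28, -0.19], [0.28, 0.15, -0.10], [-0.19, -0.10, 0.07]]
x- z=[[-0.83, 1.78, 2.28], [-1.41, -1.4, 0.37], [1.74, -2.21, -1.06]]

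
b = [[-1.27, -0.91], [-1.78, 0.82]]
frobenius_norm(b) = 2.51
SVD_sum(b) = [[-1.18, 0.11], [-1.84, 0.17]] + [[-0.09, -1.02], [0.06, 0.65]]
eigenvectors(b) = [[-0.83, 0.32],[-0.55, -0.95]]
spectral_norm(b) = 2.19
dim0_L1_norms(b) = [3.05, 1.73]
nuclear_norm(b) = 3.41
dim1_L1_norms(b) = [2.18, 2.6]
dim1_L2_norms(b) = [1.56, 1.96]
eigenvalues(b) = [-1.87, 1.42]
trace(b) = -0.45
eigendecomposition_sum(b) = [[-1.53, -0.52], [-1.01, -0.34]] + [[0.26, -0.39], [-0.77, 1.16]]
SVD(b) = [[-0.54, -0.84], [-0.84, 0.54]] @ diag([2.192991730826755, 1.213502067787885]) @ [[1.00, -0.09], [0.09, 1.00]]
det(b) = -2.66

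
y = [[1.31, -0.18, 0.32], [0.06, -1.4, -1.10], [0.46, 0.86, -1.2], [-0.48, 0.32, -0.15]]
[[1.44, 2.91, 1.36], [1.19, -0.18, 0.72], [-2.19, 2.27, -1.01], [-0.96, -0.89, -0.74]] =y @ [[0.65, 2.43, 0.79],  [-1.57, 0.63, -0.88],  [0.95, -0.51, 0.51]]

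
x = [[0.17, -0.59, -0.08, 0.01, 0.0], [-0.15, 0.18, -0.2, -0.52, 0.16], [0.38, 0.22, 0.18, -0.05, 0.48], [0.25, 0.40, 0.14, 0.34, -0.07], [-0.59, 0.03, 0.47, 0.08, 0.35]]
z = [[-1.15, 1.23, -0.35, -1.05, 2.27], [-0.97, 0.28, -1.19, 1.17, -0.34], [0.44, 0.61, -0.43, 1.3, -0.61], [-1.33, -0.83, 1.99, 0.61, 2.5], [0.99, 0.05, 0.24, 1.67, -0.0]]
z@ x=[[-2.11, 0.47, 0.70, -0.81, 0.9], [-0.17, 0.82, -0.19, 0.27, -0.73], [0.5, 0.26, -0.34, 0.10, -0.41], [-0.67, 1.39, 1.89, 0.73, 1.65], [0.67, 0.15, 0.19, 0.54, 0.01]]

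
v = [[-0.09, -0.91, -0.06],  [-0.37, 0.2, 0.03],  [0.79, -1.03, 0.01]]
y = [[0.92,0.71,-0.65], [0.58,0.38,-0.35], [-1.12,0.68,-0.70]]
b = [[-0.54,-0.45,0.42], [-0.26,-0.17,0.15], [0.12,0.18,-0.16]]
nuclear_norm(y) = 3.03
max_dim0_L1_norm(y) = 2.62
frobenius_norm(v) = 1.64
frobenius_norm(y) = 2.14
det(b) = -0.00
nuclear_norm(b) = 1.01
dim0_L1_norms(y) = [2.62, 1.77, 1.7]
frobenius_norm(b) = 0.93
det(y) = 0.01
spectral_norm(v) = 1.53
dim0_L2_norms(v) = [0.88, 1.39, 0.07]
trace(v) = 0.12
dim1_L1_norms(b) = [1.41, 0.58, 0.46]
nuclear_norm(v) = 2.17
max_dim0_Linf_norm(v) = 1.03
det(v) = -0.04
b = v @ y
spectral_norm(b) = 0.92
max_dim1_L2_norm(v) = 1.3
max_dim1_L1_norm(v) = 1.83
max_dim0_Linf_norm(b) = 0.54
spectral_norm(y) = 1.57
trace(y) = 0.60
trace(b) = -0.87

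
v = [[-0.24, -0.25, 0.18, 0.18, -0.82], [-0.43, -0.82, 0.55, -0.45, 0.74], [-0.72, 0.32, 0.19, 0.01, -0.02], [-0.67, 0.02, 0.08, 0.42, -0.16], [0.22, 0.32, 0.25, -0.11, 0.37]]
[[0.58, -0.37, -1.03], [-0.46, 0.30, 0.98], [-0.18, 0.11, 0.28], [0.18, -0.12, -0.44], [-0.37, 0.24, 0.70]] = v @ [[0.10, -0.06, -0.11], [-0.32, 0.20, 0.51], [-0.12, 0.08, 0.35], [0.41, -0.27, -0.92], [-0.58, 0.37, 1.01]]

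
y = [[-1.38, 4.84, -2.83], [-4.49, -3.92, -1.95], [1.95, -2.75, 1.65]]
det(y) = -22.80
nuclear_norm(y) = 13.65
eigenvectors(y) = [[(-0.71+0j), -0.71-0.00j, (-0.55+0j)],[0.23-0.44j, 0.23+0.44j, (0.43+0j)],[(0.46+0.2j), 0.46-0.20j, (0.72+0j)]]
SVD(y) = [[0.76,0.35,0.55],[-0.49,0.86,0.13],[-0.43,-0.36,0.83]] @ diag([7.0419617511372605, 6.073057352859468, 0.5330563613722709]) @ [[0.04, 0.96, -0.27], [-0.83, -0.11, -0.54], [0.55, -0.25, -0.80]]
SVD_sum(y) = [[0.24,5.15,-1.45], [-0.15,-3.31,0.93], [-0.13,-2.89,0.81]] + [[-1.78, -0.24, -1.15],  [-4.37, -0.59, -2.83],  [1.84, 0.25, 1.19]] + [[0.16,-0.07,-0.23],[0.04,-0.02,-0.05],[0.24,-0.11,-0.35]]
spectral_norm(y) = 7.04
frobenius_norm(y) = 9.31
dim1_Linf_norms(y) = [4.84, 4.49, 2.75]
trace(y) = -3.65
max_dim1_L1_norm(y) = 10.36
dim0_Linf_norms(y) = [4.49, 4.84, 2.83]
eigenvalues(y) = [(-1.08+3.76j), (-1.08-3.76j), (-1.49+0j)]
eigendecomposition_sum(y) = [[-1.36+3.49j,2.04+1.64j,(-2.26+1.67j)],  [-1.71-1.95j,(-1.66+0.73j),(-0.31-1.92j)],  [(1.86-1.9j),-0.87-1.63j,1.94-0.46j]] + [[-1.36-3.49j, 2.04-1.64j, (-2.26-1.67j)], [-1.71+1.95j, (-1.66-0.73j), -0.31+1.92j], [(1.86+1.9j), -0.87+1.63j, 1.94+0.46j]] + [[(1.35-0j), 0.77+0.00j, (1.69-0j)],[-1.07+0.00j, (-0.61-0j), (-1.34+0j)],[-1.77+0.00j, -1.01-0.00j, -2.23+0.00j]]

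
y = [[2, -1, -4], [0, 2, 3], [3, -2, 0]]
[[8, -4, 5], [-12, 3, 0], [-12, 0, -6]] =y@ [[-4, 0, 0], [0, 0, 3], [-4, 1, -2]]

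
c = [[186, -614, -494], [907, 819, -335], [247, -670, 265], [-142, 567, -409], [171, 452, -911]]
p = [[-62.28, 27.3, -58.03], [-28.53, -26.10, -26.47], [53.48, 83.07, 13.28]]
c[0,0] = 186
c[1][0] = 907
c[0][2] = -494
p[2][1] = 83.07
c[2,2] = 265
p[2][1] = 83.07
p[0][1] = 27.3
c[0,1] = -614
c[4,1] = 452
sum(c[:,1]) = 554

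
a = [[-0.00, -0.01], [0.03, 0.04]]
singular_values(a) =[0.05, 0.01]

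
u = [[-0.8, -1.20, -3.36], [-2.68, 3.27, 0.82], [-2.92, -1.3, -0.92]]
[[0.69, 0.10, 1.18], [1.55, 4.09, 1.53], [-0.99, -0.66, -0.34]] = u @ [[0.17, -0.18, 0.02], [0.74, 1.21, 0.63], [-0.51, -0.42, -0.58]]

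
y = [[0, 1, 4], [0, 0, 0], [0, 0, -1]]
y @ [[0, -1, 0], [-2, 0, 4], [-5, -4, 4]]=[[-22, -16, 20], [0, 0, 0], [5, 4, -4]]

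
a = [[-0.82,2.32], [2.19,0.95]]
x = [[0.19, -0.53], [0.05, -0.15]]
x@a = [[-1.32, -0.06], [-0.37, -0.03]]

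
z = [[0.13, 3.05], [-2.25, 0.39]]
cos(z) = [[6.74, -2.04], [1.50, 6.56]]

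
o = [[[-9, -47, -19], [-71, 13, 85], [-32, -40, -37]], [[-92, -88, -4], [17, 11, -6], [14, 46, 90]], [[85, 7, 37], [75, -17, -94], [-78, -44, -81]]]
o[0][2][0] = -32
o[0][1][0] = -71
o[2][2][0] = -78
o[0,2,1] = -40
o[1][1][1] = 11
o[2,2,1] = -44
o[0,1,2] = 85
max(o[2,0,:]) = 85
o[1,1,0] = 17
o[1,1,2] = -6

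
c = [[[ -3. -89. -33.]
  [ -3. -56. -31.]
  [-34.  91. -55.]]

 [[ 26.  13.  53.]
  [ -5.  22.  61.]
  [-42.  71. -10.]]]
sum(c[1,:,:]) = 189.0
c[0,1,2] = -31.0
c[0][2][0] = -34.0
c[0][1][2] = -31.0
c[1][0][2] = 53.0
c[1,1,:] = [-5.0, 22.0, 61.0]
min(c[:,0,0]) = -3.0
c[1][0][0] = 26.0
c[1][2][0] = -42.0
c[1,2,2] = -10.0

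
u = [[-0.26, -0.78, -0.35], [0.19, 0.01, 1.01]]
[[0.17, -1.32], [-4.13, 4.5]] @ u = [[-0.30, -0.15, -1.39], [1.93, 3.27, 5.99]]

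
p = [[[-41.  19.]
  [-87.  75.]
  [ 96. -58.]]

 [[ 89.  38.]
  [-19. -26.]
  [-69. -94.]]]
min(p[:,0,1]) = 19.0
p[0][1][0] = -87.0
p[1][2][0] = -69.0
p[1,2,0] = -69.0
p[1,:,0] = [89.0, -19.0, -69.0]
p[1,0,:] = [89.0, 38.0]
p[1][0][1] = 38.0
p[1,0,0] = 89.0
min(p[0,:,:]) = -87.0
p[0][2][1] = -58.0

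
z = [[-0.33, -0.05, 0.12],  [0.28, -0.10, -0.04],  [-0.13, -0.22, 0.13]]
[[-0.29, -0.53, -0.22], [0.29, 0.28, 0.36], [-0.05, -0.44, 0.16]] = z@[[0.14, 0.86, 0.89], [-1.42, 0.34, -1.19], [-2.63, -1.95, 0.12]]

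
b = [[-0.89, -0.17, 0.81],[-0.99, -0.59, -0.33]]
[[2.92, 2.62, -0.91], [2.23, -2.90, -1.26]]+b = [[2.03, 2.45, -0.10], [1.24, -3.49, -1.59]]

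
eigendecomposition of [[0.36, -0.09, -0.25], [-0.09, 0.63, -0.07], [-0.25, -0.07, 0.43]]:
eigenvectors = [[0.74,0.50,0.46], [0.22,0.47,-0.86], [0.64,-0.73,-0.24]]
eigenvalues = [0.12, 0.64, 0.66]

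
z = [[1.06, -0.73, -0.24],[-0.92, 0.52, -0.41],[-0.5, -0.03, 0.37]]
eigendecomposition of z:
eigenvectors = [[0.79, -0.49, -0.33], [-0.54, -0.77, -0.48], [-0.30, -0.41, 0.81]]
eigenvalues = [1.65, -0.29, 0.59]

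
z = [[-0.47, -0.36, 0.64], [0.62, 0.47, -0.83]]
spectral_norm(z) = 1.43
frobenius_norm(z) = 1.43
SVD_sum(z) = [[-0.47,-0.36,0.64], [0.62,0.47,-0.83]] + [[0.00, 0.0, 0.00], [0.00, 0.00, 0.00]]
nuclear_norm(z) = 1.44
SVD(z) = [[-0.61, 0.79], [0.79, 0.61]] @ diag([1.433273744165455, 0.005135590125609343]) @ [[0.54, 0.41, -0.73], [0.79, 0.03, 0.61]]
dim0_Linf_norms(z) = [0.62, 0.47, 0.83]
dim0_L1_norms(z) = [1.09, 0.83, 1.47]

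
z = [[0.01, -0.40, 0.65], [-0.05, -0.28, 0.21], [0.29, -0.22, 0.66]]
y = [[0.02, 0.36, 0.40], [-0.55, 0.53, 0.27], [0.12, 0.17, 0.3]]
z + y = [[0.03,-0.04,1.05],[-0.60,0.25,0.48],[0.41,-0.05,0.96]]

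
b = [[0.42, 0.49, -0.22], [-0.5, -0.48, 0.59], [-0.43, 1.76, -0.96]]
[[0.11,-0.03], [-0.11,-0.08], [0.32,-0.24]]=b @ [[0.03, 0.10], [0.18, -0.25], [-0.02, -0.25]]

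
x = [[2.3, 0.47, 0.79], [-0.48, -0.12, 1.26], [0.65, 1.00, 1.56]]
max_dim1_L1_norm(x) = 3.56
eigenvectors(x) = [[0.04, -0.86, -0.77], [-0.91, -0.08, 0.51], [0.4, -0.51, 0.39]]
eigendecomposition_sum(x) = [[0.01, 0.02, -0.01],  [-0.16, -0.51, 0.35],  [0.07, 0.22, -0.15]] + [[1.59,  0.91,  1.92], [0.14,  0.08,  0.17], [0.94,  0.54,  1.14]] + [[0.7,-0.46,-1.12], [-0.47,0.31,0.74], [-0.36,0.24,0.57]]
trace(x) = 3.74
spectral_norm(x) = 2.91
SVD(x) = [[-0.8, 0.48, -0.37], [-0.12, -0.72, -0.68], [-0.59, -0.5, 0.63]] @ diag([2.9116723567294702, 1.736225205421027, 0.5754877262967173]) @ [[-0.74, -0.33, -0.58],[0.64, -0.11, -0.76],[-0.18, 0.94, -0.29]]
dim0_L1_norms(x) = [3.43, 1.59, 3.61]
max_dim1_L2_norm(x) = 2.48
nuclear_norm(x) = 5.22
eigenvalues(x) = [-0.65, 2.81, 1.58]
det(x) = -2.91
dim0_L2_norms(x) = [2.44, 1.11, 2.16]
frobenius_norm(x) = 3.44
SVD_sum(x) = [[1.73, 0.76, 1.36], [0.25, 0.11, 0.2], [1.28, 0.56, 1.0]] + [[0.53, -0.09, -0.63], [-0.80, 0.14, 0.95], [-0.56, 0.1, 0.66]] + [[0.04, -0.20, 0.06],[0.07, -0.37, 0.12],[-0.07, 0.34, -0.11]]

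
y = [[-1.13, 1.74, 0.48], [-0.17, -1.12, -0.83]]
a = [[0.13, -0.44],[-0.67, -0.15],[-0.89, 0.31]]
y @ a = [[-1.74, 0.38], [1.47, -0.01]]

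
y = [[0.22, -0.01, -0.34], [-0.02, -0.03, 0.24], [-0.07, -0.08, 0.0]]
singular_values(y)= [0.46, 0.12, 0.08]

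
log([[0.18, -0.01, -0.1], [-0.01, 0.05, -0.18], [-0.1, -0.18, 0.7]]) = [[(-1.88+0.12j), (-0.67+0.59j), (-0.44+0.17j)], [(-0.67+0.59j), -5.13+2.79j, -1.33+0.80j], [(-0.44+0.17j), -1.33+0.80j, (-0.68+0.23j)]]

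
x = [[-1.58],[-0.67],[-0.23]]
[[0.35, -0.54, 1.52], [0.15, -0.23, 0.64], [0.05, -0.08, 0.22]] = x@[[-0.22, 0.34, -0.96]]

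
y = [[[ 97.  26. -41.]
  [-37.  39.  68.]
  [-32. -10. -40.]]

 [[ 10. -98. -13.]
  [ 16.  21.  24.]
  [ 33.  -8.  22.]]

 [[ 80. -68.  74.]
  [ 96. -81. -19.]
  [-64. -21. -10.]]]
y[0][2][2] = -40.0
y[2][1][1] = -81.0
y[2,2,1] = -21.0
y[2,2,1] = -21.0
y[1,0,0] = 10.0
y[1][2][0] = 33.0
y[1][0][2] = -13.0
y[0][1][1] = 39.0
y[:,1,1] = [39.0, 21.0, -81.0]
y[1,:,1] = [-98.0, 21.0, -8.0]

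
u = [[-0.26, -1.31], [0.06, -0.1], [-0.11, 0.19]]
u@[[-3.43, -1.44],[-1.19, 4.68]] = [[2.45, -5.76], [-0.09, -0.55], [0.15, 1.05]]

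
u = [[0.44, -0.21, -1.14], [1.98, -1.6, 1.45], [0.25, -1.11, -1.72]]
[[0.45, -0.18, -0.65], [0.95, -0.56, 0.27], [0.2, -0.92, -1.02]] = u @ [[0.75, 0.21, -0.14], [0.21, 0.71, 0.11], [-0.14, 0.11, 0.5]]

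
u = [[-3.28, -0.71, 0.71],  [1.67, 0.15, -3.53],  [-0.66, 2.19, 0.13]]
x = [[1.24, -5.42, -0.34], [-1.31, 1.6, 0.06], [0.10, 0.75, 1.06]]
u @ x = [[-3.07,17.17,1.83], [1.52,-11.46,-4.30], [-3.67,7.18,0.49]]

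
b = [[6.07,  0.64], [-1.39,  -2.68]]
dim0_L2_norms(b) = [6.23, 2.76]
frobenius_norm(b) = 6.81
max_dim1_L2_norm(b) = 6.1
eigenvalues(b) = [5.97, -2.58]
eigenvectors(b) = [[0.99, -0.07],  [-0.16, 1.00]]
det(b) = -15.38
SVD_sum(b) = [[5.9, 1.36], [-1.91, -0.44]] + [[0.17, -0.72], [0.52, -2.24]]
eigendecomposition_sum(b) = [[6.04, 0.45], [-0.97, -0.07]] + [[0.03, 0.19],[-0.42, -2.61]]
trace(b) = 3.39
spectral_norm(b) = 6.37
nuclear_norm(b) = 8.78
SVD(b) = [[-0.95, 0.31], [0.31, 0.95]] @ diag([6.3667064627556345, 2.4153775723695143]) @ [[-0.97, -0.23],[0.23, -0.97]]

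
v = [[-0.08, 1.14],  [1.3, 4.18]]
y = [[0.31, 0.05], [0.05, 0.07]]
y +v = [[0.23, 1.19], [1.35, 4.25]]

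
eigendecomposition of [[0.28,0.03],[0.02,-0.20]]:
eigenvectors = [[1.00, -0.06], [0.04, 1.00]]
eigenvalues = [0.28, -0.2]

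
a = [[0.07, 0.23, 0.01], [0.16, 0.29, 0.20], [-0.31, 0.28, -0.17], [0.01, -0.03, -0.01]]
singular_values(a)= [0.47, 0.43, 0.07]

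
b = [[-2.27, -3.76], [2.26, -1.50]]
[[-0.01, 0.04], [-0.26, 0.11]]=b@[[-0.08,0.03], [0.05,-0.03]]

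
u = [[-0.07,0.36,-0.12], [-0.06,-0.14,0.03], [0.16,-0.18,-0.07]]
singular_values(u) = [0.45, 0.18, 0.06]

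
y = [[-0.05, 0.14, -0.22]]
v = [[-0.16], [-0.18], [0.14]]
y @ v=[[-0.05]]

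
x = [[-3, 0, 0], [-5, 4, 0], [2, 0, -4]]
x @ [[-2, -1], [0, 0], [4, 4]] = [[6, 3], [10, 5], [-20, -18]]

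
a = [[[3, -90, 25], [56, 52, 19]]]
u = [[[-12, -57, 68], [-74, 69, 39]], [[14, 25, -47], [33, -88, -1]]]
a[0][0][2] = 25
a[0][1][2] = 19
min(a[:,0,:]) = -90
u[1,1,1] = -88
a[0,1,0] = 56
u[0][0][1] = -57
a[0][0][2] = 25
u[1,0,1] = 25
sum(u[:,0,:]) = -9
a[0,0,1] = -90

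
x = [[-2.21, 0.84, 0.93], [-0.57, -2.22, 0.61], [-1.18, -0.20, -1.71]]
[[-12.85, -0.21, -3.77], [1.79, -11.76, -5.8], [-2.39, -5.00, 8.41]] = x @ [[4.37, 2.29, 0.03],[-2.3, 4.92, 1.21],[-1.35, 0.77, -5.08]]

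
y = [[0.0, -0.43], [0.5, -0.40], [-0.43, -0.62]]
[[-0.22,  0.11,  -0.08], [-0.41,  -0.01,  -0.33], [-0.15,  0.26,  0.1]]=y @ [[-0.4,-0.22,-0.51],[0.52,-0.26,0.19]]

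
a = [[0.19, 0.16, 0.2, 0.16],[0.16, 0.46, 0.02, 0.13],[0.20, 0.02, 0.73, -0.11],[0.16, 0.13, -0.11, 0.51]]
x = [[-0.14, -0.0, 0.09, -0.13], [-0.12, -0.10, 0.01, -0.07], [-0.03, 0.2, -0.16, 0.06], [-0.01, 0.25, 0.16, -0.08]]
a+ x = [[0.05,0.16,0.29,0.03], [0.04,0.36,0.03,0.06], [0.17,0.22,0.57,-0.05], [0.15,0.38,0.05,0.43]]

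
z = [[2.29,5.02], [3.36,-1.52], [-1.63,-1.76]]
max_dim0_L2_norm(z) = 5.53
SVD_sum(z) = [[2.68, 4.8],[0.15, 0.27],[-1.14, -2.04]] + [[-0.39,  0.22], [3.21,  -1.79], [-0.49,  0.28]]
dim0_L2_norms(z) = [4.38, 5.53]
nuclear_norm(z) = 9.73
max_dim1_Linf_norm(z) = 5.02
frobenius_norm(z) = 7.06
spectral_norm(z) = 5.98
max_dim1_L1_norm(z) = 7.31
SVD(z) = [[0.92, -0.12], [0.05, 0.98], [-0.39, -0.15]] @ diag([5.981276312534134, 3.744774181859045]) @ [[0.49, 0.87], [0.87, -0.49]]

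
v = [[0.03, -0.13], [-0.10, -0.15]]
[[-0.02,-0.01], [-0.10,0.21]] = v @ [[0.57, -1.65],[0.26, -0.30]]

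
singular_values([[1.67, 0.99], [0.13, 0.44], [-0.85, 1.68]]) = [2.03, 1.84]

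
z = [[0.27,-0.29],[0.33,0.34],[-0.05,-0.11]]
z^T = [[0.27, 0.33, -0.05], [-0.29, 0.34, -0.11]]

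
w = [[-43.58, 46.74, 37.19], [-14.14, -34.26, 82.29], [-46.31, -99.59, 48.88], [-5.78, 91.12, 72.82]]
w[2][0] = -46.31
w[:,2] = [37.19, 82.29, 48.88, 72.82]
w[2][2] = 48.88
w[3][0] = -5.78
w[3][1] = 91.12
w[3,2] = 72.82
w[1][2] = 82.29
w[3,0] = -5.78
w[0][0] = -43.58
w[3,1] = 91.12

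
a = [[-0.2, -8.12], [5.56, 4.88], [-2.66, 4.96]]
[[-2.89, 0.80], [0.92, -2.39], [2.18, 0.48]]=a @ [[-0.15, -0.35],[0.36, -0.09]]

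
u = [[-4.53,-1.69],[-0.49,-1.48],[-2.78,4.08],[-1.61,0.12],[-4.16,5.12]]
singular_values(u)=[8.52, 4.87]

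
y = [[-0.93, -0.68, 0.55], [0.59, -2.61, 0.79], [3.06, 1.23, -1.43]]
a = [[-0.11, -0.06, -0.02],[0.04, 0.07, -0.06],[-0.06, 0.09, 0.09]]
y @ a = [[0.04, 0.06, 0.11],[-0.22, -0.15, 0.22],[-0.20, -0.23, -0.26]]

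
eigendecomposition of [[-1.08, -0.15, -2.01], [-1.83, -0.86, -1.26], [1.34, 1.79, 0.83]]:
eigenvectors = [[(-0.09+0.55j), -0.09-0.55j, (-0.71+0j)], [(-0.49+0.28j), -0.49-0.28j, (0.45+0j)], [(0.61+0j), (0.61-0j), (0.54+0j)]]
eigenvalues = [(-0.82+2.05j), (-0.82-2.05j), (0.54+0j)]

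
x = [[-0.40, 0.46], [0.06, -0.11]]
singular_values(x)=[0.62, 0.03]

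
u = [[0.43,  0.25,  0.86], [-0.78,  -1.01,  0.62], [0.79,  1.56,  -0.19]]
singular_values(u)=[2.23, 1.02, 0.27]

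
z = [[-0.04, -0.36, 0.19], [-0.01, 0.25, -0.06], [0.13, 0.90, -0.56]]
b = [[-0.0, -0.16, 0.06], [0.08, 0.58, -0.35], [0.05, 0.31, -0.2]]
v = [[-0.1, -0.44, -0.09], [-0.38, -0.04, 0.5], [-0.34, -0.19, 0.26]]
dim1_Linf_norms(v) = [0.44, 0.5, 0.34]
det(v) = 0.02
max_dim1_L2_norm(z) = 1.07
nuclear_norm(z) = 1.26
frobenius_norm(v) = 0.91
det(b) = -0.00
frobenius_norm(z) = 1.17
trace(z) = -0.35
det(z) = 0.00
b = v @ z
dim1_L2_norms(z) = [0.41, 0.26, 1.07]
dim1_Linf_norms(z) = [0.36, 0.25, 0.9]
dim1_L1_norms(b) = [0.22, 1.01, 0.56]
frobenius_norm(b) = 0.80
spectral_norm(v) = 0.77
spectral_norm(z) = 1.17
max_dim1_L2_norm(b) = 0.68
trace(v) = 0.12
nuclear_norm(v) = 1.30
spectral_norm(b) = 0.79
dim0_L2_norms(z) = [0.14, 1.0, 0.59]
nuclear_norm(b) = 0.83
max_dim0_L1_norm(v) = 0.85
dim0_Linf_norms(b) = [0.08, 0.58, 0.35]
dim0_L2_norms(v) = [0.52, 0.48, 0.57]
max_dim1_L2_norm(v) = 0.63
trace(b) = 0.38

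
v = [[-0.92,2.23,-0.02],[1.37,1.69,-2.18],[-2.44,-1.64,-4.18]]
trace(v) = -3.41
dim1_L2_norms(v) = [2.41, 3.08, 5.11]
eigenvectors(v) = [[-0.44, -0.69, -0.26], [-0.83, 0.5, 0.39], [0.33, 0.52, 0.88]]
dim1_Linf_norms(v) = [2.23, 2.18, 4.18]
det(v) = 34.38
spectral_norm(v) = 5.16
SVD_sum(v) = [[0.09, 0.06, 0.19],[-0.35, -0.24, -0.74],[-2.11, -1.41, -4.41]] + [[0.51, 1.38, -0.68], [0.87, 2.37, -1.17], [-0.12, -0.34, 0.17]] + [[-1.52,  0.79,  0.47], [0.85,  -0.44,  -0.26], [-0.21,  0.11,  0.06]]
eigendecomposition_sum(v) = [[0.63, 1.27, -0.37], [1.18, 2.38, -0.70], [-0.47, -0.94, 0.27]] + [[-2.74, 0.97, -1.23], [1.97, -0.7, 0.89], [2.07, -0.73, 0.93]] + [[1.19, -0.01, 1.59], [-1.78, 0.01, -2.37], [-4.04, 0.03, -5.39]]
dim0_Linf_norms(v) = [2.44, 2.23, 4.18]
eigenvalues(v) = [3.28, -2.51, -4.18]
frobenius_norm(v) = 6.44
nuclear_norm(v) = 10.46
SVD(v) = [[0.04, -0.5, -0.87], [-0.17, -0.86, 0.49], [-0.99, 0.12, -0.12]] @ diag([5.164936358944216, 3.2464455852566676, 2.050542238049136]) @ [[0.41,0.28,0.87], [-0.31,-0.85,0.42], [0.85,-0.45,-0.27]]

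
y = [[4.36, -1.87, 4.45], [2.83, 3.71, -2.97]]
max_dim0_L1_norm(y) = 7.42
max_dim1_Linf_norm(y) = 4.45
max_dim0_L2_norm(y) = 5.35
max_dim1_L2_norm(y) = 6.5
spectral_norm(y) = 6.80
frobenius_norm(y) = 8.54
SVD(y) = [[-0.89, 0.45], [0.45, 0.89]] @ diag([6.798404263076905, 5.165713839904199]) @ [[-0.39, 0.49, -0.78],[0.87, 0.48, -0.13]]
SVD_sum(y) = [[2.36, -2.98, 4.75], [-1.18, 1.49, -2.37]] + [[2.0, 1.11, -0.3],[4.01, 2.22, -0.60]]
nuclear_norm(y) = 11.96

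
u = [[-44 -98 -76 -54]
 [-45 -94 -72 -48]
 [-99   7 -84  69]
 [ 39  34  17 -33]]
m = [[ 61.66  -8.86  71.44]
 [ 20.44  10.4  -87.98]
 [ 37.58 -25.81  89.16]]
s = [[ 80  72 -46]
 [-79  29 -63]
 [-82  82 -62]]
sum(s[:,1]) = 183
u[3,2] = 17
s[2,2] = -62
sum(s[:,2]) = -171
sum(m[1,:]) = -57.14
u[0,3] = -54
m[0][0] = 61.66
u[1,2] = -72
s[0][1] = 72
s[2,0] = -82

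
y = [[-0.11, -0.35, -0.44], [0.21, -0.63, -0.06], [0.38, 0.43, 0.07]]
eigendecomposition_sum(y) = [[(-0.06+0.24j), -0.15-0.03j, -0.22-0.02j],[(0.01+0.08j), -0.05+0.01j, (-0.07+0.02j)],[0.25-0.03j, 0.02+0.16j, (0.06+0.22j)]] + [[(-0.06-0.24j), -0.15+0.03j, (-0.22+0.02j)], [(0.01-0.08j), (-0.05-0.01j), (-0.07-0.02j)], [(0.25+0.03j), 0.02-0.16j, 0.06-0.22j]] + [[0.01+0.00j,-0.04+0.00j,(0.01+0j)], [0.18+0.00j,(-0.53+0j),(0.07+0j)], [(-0.13-0j),(0.38-0j),(-0.05-0j)]]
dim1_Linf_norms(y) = [0.44, 0.63, 0.43]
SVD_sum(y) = [[-0.07, -0.46, -0.18], [-0.08, -0.53, -0.20], [0.07, 0.44, 0.17]] + [[-0.13,  0.04,  -0.04], [0.31,  -0.09,  0.10], [0.24,  -0.07,  0.08]] + [[0.09,0.07,-0.22], [-0.02,-0.01,0.04], [0.07,0.06,-0.18]]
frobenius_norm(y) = 1.05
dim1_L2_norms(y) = [0.57, 0.67, 0.58]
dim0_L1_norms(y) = [0.7, 1.41, 0.57]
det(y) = -0.13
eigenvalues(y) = [(-0.05+0.47j), (-0.05-0.47j), (-0.57+0j)]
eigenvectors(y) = [[-0.24+0.63j,(-0.24-0.63j),(-0.06+0j)], [0.02+0.22j,(0.02-0.22j),(-0.81+0j)], [(0.7+0j),0.70-0.00j,0.58+0.00j]]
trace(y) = -0.67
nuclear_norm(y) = 1.67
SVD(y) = [[-0.55, 0.32, 0.77], [-0.64, -0.75, -0.15], [0.53, -0.58, 0.62]] @ diag([0.8949823588973459, 0.4486802547789036, 0.3235623683837178]) @ [[0.14, 0.92, 0.36], [-0.92, 0.26, -0.3], [0.37, 0.28, -0.88]]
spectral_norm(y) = 0.89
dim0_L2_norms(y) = [0.45, 0.84, 0.45]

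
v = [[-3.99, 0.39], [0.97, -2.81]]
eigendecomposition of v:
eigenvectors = [[-0.83, -0.26], [0.56, -0.97]]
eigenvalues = [-4.25, -2.55]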